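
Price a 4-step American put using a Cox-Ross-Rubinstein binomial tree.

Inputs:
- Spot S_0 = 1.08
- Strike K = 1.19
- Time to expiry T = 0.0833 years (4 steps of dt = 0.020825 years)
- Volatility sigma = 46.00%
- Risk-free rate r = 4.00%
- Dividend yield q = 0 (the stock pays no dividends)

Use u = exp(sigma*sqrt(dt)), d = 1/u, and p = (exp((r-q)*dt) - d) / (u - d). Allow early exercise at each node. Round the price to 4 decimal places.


Answer: Price = V(0,0) = 0.1297

Derivation:
dt = T/N = 0.020825
u = exp(sigma*sqrt(dt)) = 1.068635; d = 1/u = 0.935773
p = (exp((r-q)*dt) - d) / (u - d) = 0.489683
Discount per step: exp(-r*dt) = 0.999167
Stock lattice S(k, i) with i counting down-moves:
  k=0: S(0,0) = 1.0800
  k=1: S(1,0) = 1.1541; S(1,1) = 1.0106
  k=2: S(2,0) = 1.2333; S(2,1) = 1.0800; S(2,2) = 0.9457
  k=3: S(3,0) = 1.3180; S(3,1) = 1.1541; S(3,2) = 1.0106; S(3,3) = 0.8850
  k=4: S(4,0) = 1.4084; S(4,1) = 1.2333; S(4,2) = 1.0800; S(4,3) = 0.9457; S(4,4) = 0.8281
Terminal payoffs V(N, i) = max(K - S_T, 0):
  V(4,0) = 0.000000; V(4,1) = 0.000000; V(4,2) = 0.110000; V(4,3) = 0.244275; V(4,4) = 0.361855
Backward induction: V(k, i) = exp(-r*dt) * [p * V(k+1, i) + (1-p) * V(k+1, i+1)]; then take max(V_cont, immediate exercise) for American.
  V(3,0) = exp(-r*dt) * [p*0.000000 + (1-p)*0.000000] = 0.000000; exercise = 0.000000; V(3,0) = max -> 0.000000
  V(3,1) = exp(-r*dt) * [p*0.000000 + (1-p)*0.110000] = 0.056088; exercise = 0.035874; V(3,1) = max -> 0.056088
  V(3,2) = exp(-r*dt) * [p*0.110000 + (1-p)*0.244275] = 0.178374; exercise = 0.179365; V(3,2) = max -> 0.179365
  V(3,3) = exp(-r*dt) * [p*0.244275 + (1-p)*0.361855] = 0.304024; exercise = 0.305015; V(3,3) = max -> 0.305015
  V(2,0) = exp(-r*dt) * [p*0.000000 + (1-p)*0.056088] = 0.028599; exercise = 0.000000; V(2,0) = max -> 0.028599
  V(2,1) = exp(-r*dt) * [p*0.056088 + (1-p)*0.179365] = 0.118899; exercise = 0.110000; V(2,1) = max -> 0.118899
  V(2,2) = exp(-r*dt) * [p*0.179365 + (1-p)*0.305015] = 0.243284; exercise = 0.244275; V(2,2) = max -> 0.244275
  V(1,0) = exp(-r*dt) * [p*0.028599 + (1-p)*0.118899] = 0.074619; exercise = 0.035874; V(1,0) = max -> 0.074619
  V(1,1) = exp(-r*dt) * [p*0.118899 + (1-p)*0.244275] = 0.182728; exercise = 0.179365; V(1,1) = max -> 0.182728
  V(0,0) = exp(-r*dt) * [p*0.074619 + (1-p)*0.182728] = 0.129681; exercise = 0.110000; V(0,0) = max -> 0.129681


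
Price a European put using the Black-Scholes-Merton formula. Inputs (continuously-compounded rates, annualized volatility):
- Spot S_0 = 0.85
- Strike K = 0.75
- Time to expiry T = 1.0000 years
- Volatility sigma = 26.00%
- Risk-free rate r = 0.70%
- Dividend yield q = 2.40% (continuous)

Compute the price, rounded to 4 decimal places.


d1 = (ln(S/K) + (r - q + 0.5*sigma^2) * T) / (sigma * sqrt(T)) = 0.54601209
d2 = d1 - sigma * sqrt(T) = 0.28601209
exp(-rT) = 0.99302444; exp(-qT) = 0.97628571
P = K * exp(-rT) * N(-d2) - S_0 * exp(-qT) * N(-d1)
N(-d1) = 0.29252881; N(-d2) = 0.38743443
P = 0.7500 * 0.99302444 * 0.38743443 - 0.8500 * 0.97628571 * 0.29252881 = 0.0458

Answer: Price = 0.0458


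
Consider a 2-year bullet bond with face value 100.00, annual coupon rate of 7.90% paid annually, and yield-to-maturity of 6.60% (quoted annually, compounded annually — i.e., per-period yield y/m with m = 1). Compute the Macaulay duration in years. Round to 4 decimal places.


Answer: Macaulay duration = 1.9276 years

Derivation:
Coupon per period c = face * coupon_rate / m = 7.900000
Periods per year m = 1; per-period yield y/m = 0.066000
Number of cashflows N = 2
Cashflows (t years, CF_t, discount factor 1/(1+y/m)^(m*t), PV):
  t = 1.0000: CF_t = 7.900000, DF = 0.938086, PV = 7.410882
  t = 2.0000: CF_t = 107.900000, DF = 0.880006, PV = 94.952638
Price P = sum_t PV_t = 102.363520
Macaulay numerator sum_t t * PV_t:
  t * PV_t at t = 1.0000: 7.410882
  t * PV_t at t = 2.0000: 189.905276
Macaulay duration D = (sum_t t * PV_t) / P = 197.316158 / 102.363520 = 1.927602


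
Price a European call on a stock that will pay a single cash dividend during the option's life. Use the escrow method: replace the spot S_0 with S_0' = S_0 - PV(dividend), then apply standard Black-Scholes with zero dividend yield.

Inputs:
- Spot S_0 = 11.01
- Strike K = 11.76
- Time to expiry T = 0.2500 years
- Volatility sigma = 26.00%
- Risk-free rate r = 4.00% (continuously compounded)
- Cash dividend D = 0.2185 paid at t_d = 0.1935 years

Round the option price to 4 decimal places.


PV(D) = D * exp(-r * t_d) = 0.2185 * 0.99228988 = 0.21681534
S_0' = S_0 - PV(D) = 11.0100 - 0.21681534 = 10.79318466
d1 = (ln(S_0'/K) + (r + sigma^2/2)*T) / (sigma*sqrt(T)) = -0.51799275
d2 = d1 - sigma*sqrt(T) = -0.64799275
exp(-rT) = 0.99004983
N(d1) = 0.30223166; N(d2) = 0.25849482
C = S_0' * N(d1) - K * exp(-rT) * N(d2) = 10.79318466 * 0.30223166 - 11.7600 * 0.99004983 * 0.25849482 = 0.2524

Answer: Price = 0.2524


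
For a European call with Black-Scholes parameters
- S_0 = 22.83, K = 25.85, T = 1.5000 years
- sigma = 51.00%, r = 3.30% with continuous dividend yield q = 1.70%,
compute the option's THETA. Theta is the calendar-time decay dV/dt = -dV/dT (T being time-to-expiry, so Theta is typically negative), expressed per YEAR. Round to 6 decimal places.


Answer: Theta = -1.873703

Derivation:
d1 = 0.1518361198; d2 = -0.4727837646
phi(d1) = 0.3943700344; exp(-qT) = 0.9748223790; exp(-rT) = 0.9517051581
Theta = -S*exp(-qT)*phi(d1)*sigma/(2*sqrt(T)) - r*K*exp(-rT)*N(d2) + q*S*exp(-qT)*N(d1)
N(d1) = 0.5603419035; N(d2) = 0.3181837291; sqrt(T) = 1.2247448714
Term 1 = -22.8300 * 0.9748223790 * 0.3943700344 * 0.5100 / (2 * 1.2247448714) = -1.8273841826
Term 2 = -0.0330 * 25.8500 * 0.9517051581 * 0.3181837291 = -0.2583181239
Term 3 = 0.0170 * 22.8300 * 0.9748223790 * 0.5603419035 = 0.2119988108
Theta = -1.8273841826 + (-0.2583181239) + (0.2119988108) = -1.873703


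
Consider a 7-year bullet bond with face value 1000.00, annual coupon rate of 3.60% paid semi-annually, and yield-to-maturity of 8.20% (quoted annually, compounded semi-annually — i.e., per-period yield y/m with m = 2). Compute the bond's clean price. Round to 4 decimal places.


Answer: Price = 758.6443

Derivation:
Coupon per period c = face * coupon_rate / m = 18.000000
Periods per year m = 2; per-period yield y/m = 0.041000
Number of cashflows N = 14
Cashflows (t years, CF_t, discount factor 1/(1+y/m)^(m*t), PV):
  t = 0.5000: CF_t = 18.000000, DF = 0.960615, PV = 17.291066
  t = 1.0000: CF_t = 18.000000, DF = 0.922781, PV = 16.610054
  t = 1.5000: CF_t = 18.000000, DF = 0.886437, PV = 15.955864
  t = 2.0000: CF_t = 18.000000, DF = 0.851524, PV = 15.327439
  t = 2.5000: CF_t = 18.000000, DF = 0.817987, PV = 14.723764
  t = 3.0000: CF_t = 18.000000, DF = 0.785770, PV = 14.143866
  t = 3.5000: CF_t = 18.000000, DF = 0.754823, PV = 13.586807
  t = 4.0000: CF_t = 18.000000, DF = 0.725094, PV = 13.051688
  t = 4.5000: CF_t = 18.000000, DF = 0.696536, PV = 12.537644
  t = 5.0000: CF_t = 18.000000, DF = 0.669103, PV = 12.043846
  t = 5.5000: CF_t = 18.000000, DF = 0.642750, PV = 11.569497
  t = 6.0000: CF_t = 18.000000, DF = 0.617435, PV = 11.113830
  t = 6.5000: CF_t = 18.000000, DF = 0.593117, PV = 10.676110
  t = 7.0000: CF_t = 1018.000000, DF = 0.569757, PV = 580.012783
Price P = sum_t PV_t = 758.644257


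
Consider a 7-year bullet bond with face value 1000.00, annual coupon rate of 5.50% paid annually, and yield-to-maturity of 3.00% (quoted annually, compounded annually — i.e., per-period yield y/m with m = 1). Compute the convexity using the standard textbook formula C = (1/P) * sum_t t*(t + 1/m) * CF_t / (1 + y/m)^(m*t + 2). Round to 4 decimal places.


Coupon per period c = face * coupon_rate / m = 55.000000
Periods per year m = 1; per-period yield y/m = 0.030000
Number of cashflows N = 7
Cashflows (t years, CF_t, discount factor 1/(1+y/m)^(m*t), PV):
  t = 1.0000: CF_t = 55.000000, DF = 0.970874, PV = 53.398058
  t = 2.0000: CF_t = 55.000000, DF = 0.942596, PV = 51.842775
  t = 3.0000: CF_t = 55.000000, DF = 0.915142, PV = 50.332791
  t = 4.0000: CF_t = 55.000000, DF = 0.888487, PV = 48.866788
  t = 5.0000: CF_t = 55.000000, DF = 0.862609, PV = 47.443483
  t = 6.0000: CF_t = 55.000000, DF = 0.837484, PV = 46.061634
  t = 7.0000: CF_t = 1055.000000, DF = 0.813092, PV = 857.811544
Price P = sum_t PV_t = 1155.757074
Convexity numerator sum_t t*(t + 1/m) * CF_t / (1+y/m)^(m*t + 2):
  t = 1.0000: term = 100.665583
  t = 2.0000: term = 293.200726
  t = 3.0000: term = 569.321798
  t = 4.0000: term = 921.232682
  t = 5.0000: term = 1341.600994
  t = 6.0000: term = 1823.535331
  t = 7.0000: term = 45279.900547
Convexity = (1/P) * sum = 50329.457660 / 1155.757074 = 43.546744

Answer: Convexity = 43.5467


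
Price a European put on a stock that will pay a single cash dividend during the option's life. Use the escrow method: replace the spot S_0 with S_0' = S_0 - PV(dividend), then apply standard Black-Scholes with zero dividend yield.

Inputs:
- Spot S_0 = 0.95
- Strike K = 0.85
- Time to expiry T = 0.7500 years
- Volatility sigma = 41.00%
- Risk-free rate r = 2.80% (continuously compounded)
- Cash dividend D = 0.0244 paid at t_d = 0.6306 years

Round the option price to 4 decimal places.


PV(D) = D * exp(-r * t_d) = 0.0244 * 0.98249817 = 0.02397296
S_0' = S_0 - PV(D) = 0.9500 - 0.02397296 = 0.92602704
d1 = (ln(S_0'/K) + (r + sigma^2/2)*T) / (sigma*sqrt(T)) = 0.47794630
d2 = d1 - sigma*sqrt(T) = 0.12287588
exp(-rT) = 0.97921896
N(-d1) = 0.31634421; N(-d2) = 0.45110269
P = K * exp(-rT) * N(-d2) - S_0' * N(-d1) = 0.8500 * 0.97921896 * 0.45110269 - 0.92602704 * 0.31634421 = 0.0825

Answer: Price = 0.0825


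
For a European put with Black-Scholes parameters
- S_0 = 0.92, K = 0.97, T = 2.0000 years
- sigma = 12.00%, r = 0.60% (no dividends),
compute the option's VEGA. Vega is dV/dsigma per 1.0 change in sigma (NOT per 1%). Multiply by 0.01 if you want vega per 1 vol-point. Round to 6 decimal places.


d1 = -0.1562847493; d2 = -0.3259903768
phi(d1) = 0.3940998424; exp(-qT) = 1.0000000000; exp(-rT) = 0.9880717129
Vega = S * exp(-qT) * phi(d1) * sqrt(T) = 0.9200 * 1.0000000000 * 0.3940998424 * 1.4142135624 = 0.512754

Answer: Vega = 0.512754


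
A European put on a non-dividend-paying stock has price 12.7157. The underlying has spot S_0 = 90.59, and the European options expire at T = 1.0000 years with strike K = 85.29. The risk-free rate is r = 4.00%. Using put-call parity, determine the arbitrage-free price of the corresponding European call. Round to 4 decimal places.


Answer: Call price = 21.3600

Derivation:
Put-call parity: C - P = S_0 * exp(-qT) - K * exp(-rT).
S_0 * exp(-qT) = 90.5900 * 1.00000000 = 90.59000000
K * exp(-rT) = 85.2900 * 0.96078944 = 81.94573127
C = P + S*exp(-qT) - K*exp(-rT)
C = 12.7157 + 90.59000000 - 81.94573127 = 21.3600


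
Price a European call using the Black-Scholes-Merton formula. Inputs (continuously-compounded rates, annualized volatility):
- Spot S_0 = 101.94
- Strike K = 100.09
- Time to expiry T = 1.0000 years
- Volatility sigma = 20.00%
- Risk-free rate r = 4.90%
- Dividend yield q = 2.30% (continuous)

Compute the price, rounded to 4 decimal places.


Answer: Price = 10.1118

Derivation:
d1 = (ln(S/K) + (r - q + 0.5*sigma^2) * T) / (sigma * sqrt(T)) = 0.32157312
d2 = d1 - sigma * sqrt(T) = 0.12157312
exp(-rT) = 0.95218113; exp(-qT) = 0.97726248
C = S_0 * exp(-qT) * N(d1) - K * exp(-rT) * N(d2)
N(d1) = 0.62611194; N(d2) = 0.54838145
C = 101.9400 * 0.97726248 * 0.62611194 - 100.0900 * 0.95218113 * 0.54838145 = 10.1118


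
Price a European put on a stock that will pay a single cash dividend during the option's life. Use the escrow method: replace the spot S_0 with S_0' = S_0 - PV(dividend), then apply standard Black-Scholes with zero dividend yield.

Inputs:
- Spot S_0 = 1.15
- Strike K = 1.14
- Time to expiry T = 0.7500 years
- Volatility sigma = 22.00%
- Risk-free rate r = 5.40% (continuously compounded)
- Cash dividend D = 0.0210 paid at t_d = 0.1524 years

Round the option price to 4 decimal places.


PV(D) = D * exp(-r * t_d) = 0.0210 * 0.99180417 = 0.02082789
S_0' = S_0 - PV(D) = 1.1500 - 0.02082789 = 1.12917211
d1 = (ln(S_0'/K) + (r + sigma^2/2)*T) / (sigma*sqrt(T)) = 0.25774206
d2 = d1 - sigma*sqrt(T) = 0.06721647
exp(-rT) = 0.96030916
N(-d1) = 0.39830299; N(-d2) = 0.47320469
P = K * exp(-rT) * N(-d2) - S_0' * N(-d1) = 1.1400 * 0.96030916 * 0.47320469 - 1.12917211 * 0.39830299 = 0.0683

Answer: Price = 0.0683


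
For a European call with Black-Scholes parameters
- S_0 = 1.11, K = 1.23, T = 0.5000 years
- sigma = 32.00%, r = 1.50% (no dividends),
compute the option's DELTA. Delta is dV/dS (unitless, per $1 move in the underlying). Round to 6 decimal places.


Answer: Delta = 0.379274

Derivation:
d1 = -0.3073888375; d2 = -0.5336630075
phi(d1) = 0.3805329603; exp(-qT) = 1.0000000000; exp(-rT) = 0.9925280548
N(d1) = 0.3792737118
Delta = exp(-qT) * N(d1) = 1.0000000000 * 0.3792737118 = 0.379274


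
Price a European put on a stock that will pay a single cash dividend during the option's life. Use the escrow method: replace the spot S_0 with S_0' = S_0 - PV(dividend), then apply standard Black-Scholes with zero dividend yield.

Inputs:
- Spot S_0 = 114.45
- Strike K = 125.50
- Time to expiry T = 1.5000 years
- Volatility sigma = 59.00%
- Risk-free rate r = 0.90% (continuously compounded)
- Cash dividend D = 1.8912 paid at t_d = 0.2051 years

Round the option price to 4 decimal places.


PV(D) = D * exp(-r * t_d) = 1.8912 * 0.99815580 = 1.88771225
S_0' = S_0 - PV(D) = 114.4500 - 1.88771225 = 112.56228775
d1 = (ln(S_0'/K) + (r + sigma^2/2)*T) / (sigma*sqrt(T)) = 0.22941614
d2 = d1 - sigma*sqrt(T) = -0.49318334
exp(-rT) = 0.98659072
N(-d1) = 0.40927275; N(-d2) = 0.68905848
P = K * exp(-rT) * N(-d2) - S_0' * N(-d1) = 125.5000 * 0.98659072 * 0.68905848 - 112.56228775 * 0.40927275 = 39.2486

Answer: Price = 39.2486


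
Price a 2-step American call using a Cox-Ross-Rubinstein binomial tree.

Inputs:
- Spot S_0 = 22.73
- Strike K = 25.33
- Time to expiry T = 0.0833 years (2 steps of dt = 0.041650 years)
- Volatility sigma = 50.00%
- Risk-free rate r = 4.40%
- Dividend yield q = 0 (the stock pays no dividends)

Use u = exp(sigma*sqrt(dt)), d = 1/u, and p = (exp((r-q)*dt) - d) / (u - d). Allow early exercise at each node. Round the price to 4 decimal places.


dt = T/N = 0.041650
u = exp(sigma*sqrt(dt)) = 1.107430; d = 1/u = 0.902992
p = (exp((r-q)*dt) - d) / (u - d) = 0.483484
Discount per step: exp(-r*dt) = 0.998169
Stock lattice S(k, i) with i counting down-moves:
  k=0: S(0,0) = 22.7300
  k=1: S(1,0) = 25.1719; S(1,1) = 20.5250
  k=2: S(2,0) = 27.8761; S(2,1) = 22.7300; S(2,2) = 18.5339
Terminal payoffs V(N, i) = max(S_T - K, 0):
  V(2,0) = 2.546079; V(2,1) = 0.000000; V(2,2) = 0.000000
Backward induction: V(k, i) = exp(-r*dt) * [p * V(k+1, i) + (1-p) * V(k+1, i+1)]; then take max(V_cont, immediate exercise) for American.
  V(1,0) = exp(-r*dt) * [p*2.546079 + (1-p)*0.000000] = 1.228735; exercise = 0.000000; V(1,0) = max -> 1.228735
  V(1,1) = exp(-r*dt) * [p*0.000000 + (1-p)*0.000000] = 0.000000; exercise = 0.000000; V(1,1) = max -> 0.000000
  V(0,0) = exp(-r*dt) * [p*1.228735 + (1-p)*0.000000] = 0.592986; exercise = 0.000000; V(0,0) = max -> 0.592986

Answer: Price = V(0,0) = 0.5930


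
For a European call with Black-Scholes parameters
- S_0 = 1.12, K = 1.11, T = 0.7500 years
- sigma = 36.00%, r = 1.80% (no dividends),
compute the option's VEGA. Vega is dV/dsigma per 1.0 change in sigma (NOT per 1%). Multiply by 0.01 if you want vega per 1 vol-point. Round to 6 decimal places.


d1 = 0.2279528653; d2 = -0.0838162801
phi(d1) = 0.3887107491; exp(-qT) = 1.0000000000; exp(-rT) = 0.9865907163
Vega = S * exp(-qT) * phi(d1) * sqrt(T) = 1.1200 * 1.0000000000 * 0.3887107491 * 0.8660254038 = 0.377029

Answer: Vega = 0.377029


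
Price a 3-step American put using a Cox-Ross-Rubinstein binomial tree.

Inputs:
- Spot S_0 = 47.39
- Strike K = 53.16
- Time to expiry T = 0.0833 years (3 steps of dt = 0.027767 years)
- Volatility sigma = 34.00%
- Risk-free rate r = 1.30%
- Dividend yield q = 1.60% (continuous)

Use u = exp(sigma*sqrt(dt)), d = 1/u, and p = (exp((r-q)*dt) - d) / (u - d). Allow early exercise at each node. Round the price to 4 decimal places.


dt = T/N = 0.027767
u = exp(sigma*sqrt(dt)) = 1.058291; d = 1/u = 0.944920
p = (exp((r-q)*dt) - d) / (u - d) = 0.485105
Discount per step: exp(-r*dt) = 0.999639
Stock lattice S(k, i) with i counting down-moves:
  k=0: S(0,0) = 47.3900
  k=1: S(1,0) = 50.1524; S(1,1) = 44.7797
  k=2: S(2,0) = 53.0758; S(2,1) = 47.3900; S(2,2) = 42.3133
  k=3: S(3,0) = 56.1697; S(3,1) = 50.1524; S(3,2) = 44.7797; S(3,3) = 39.9826
Terminal payoffs V(N, i) = max(K - S_T, 0):
  V(3,0) = 0.000000; V(3,1) = 3.007590; V(3,2) = 8.380256; V(3,3) = 13.177365
Backward induction: V(k, i) = exp(-r*dt) * [p * V(k+1, i) + (1-p) * V(k+1, i+1)]; then take max(V_cont, immediate exercise) for American.
  V(2,0) = exp(-r*dt) * [p*0.000000 + (1-p)*3.007590] = 1.548033; exercise = 0.084156; V(2,0) = max -> 1.548033
  V(2,1) = exp(-r*dt) * [p*3.007590 + (1-p)*8.380256] = 5.771864; exercise = 5.770000; V(2,1) = max -> 5.771864
  V(2,2) = exp(-r*dt) * [p*8.380256 + (1-p)*13.177365] = 10.846346; exercise = 10.846737; V(2,2) = max -> 10.846737
  V(1,0) = exp(-r*dt) * [p*1.548033 + (1-p)*5.771864] = 3.721518; exercise = 3.007590; V(1,0) = max -> 3.721518
  V(1,1) = exp(-r*dt) * [p*5.771864 + (1-p)*10.846737] = 8.381863; exercise = 8.380256; V(1,1) = max -> 8.381863
  V(0,0) = exp(-r*dt) * [p*3.721518 + (1-p)*8.381863] = 6.118896; exercise = 5.770000; V(0,0) = max -> 6.118896

Answer: Price = V(0,0) = 6.1189


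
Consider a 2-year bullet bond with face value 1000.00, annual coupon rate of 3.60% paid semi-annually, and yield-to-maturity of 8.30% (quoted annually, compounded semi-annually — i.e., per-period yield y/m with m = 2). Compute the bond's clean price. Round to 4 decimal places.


Coupon per period c = face * coupon_rate / m = 18.000000
Periods per year m = 2; per-period yield y/m = 0.041500
Number of cashflows N = 4
Cashflows (t years, CF_t, discount factor 1/(1+y/m)^(m*t), PV):
  t = 0.5000: CF_t = 18.000000, DF = 0.960154, PV = 17.282765
  t = 1.0000: CF_t = 18.000000, DF = 0.921895, PV = 16.594110
  t = 1.5000: CF_t = 18.000000, DF = 0.885161, PV = 15.932895
  t = 2.0000: CF_t = 1018.000000, DF = 0.849890, PV = 865.188386
Price P = sum_t PV_t = 914.998155

Answer: Price = 914.9982


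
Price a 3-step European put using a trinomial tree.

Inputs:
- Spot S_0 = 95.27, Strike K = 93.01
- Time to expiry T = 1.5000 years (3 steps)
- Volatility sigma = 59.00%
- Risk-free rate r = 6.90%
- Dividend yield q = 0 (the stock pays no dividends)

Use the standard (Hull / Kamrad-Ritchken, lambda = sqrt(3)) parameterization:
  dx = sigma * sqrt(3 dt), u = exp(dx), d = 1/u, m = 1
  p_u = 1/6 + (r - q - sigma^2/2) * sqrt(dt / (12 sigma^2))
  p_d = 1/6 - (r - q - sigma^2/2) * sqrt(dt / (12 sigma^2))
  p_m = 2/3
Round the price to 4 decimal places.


Answer: Price = V(0,0) = 17.9546

Derivation:
dt = T/N = 0.500000; dx = sigma*sqrt(3*dt) = 0.722599
u = exp(dx) = 2.059781; d = 1/u = 0.485489
p_u = 0.130322, p_m = 0.666667, p_d = 0.203011
Discount per step: exp(-r*dt) = 0.966088
Stock lattice S(k, j) with j the centered position index:
  k=0: S(0,+0) = 95.2700
  k=1: S(1,-1) = 46.2525; S(1,+0) = 95.2700; S(1,+1) = 196.2353
  k=2: S(2,-2) = 22.4551; S(2,-1) = 46.2525; S(2,+0) = 95.2700; S(2,+1) = 196.2353; S(2,+2) = 404.2017
  k=3: S(3,-3) = 10.9017; S(3,-2) = 22.4551; S(3,-1) = 46.2525; S(3,+0) = 95.2700; S(3,+1) = 196.2353; S(3,+2) = 404.2017; S(3,+3) = 832.5667
Terminal payoffs V(N, j) = max(K - S_T, 0):
  V(3,-3) = 82.108324; V(3,-2) = 70.554939; V(3,-1) = 46.757501; V(3,+0) = 0.000000; V(3,+1) = 0.000000; V(3,+2) = 0.000000; V(3,+3) = 0.000000
Backward induction: V(k, j) = exp(-r*dt) * [p_u * V(k+1, j+1) + p_m * V(k+1, j) + p_d * V(k+1, j-1)]
  V(2,-2) = exp(-r*dt) * [p_u*46.757501 + p_m*70.554939 + p_d*82.108324] = 67.432068
  V(2,-1) = exp(-r*dt) * [p_u*0.000000 + p_m*46.757501 + p_d*70.554939] = 43.952292
  V(2,+0) = exp(-r*dt) * [p_u*0.000000 + p_m*0.000000 + p_d*46.757501] = 9.170394
  V(2,+1) = exp(-r*dt) * [p_u*0.000000 + p_m*0.000000 + p_d*0.000000] = 0.000000
  V(2,+2) = exp(-r*dt) * [p_u*0.000000 + p_m*0.000000 + p_d*0.000000] = 0.000000
  V(1,-1) = exp(-r*dt) * [p_u*9.170394 + p_m*43.952292 + p_d*67.432068] = 42.687671
  V(1,+0) = exp(-r*dt) * [p_u*0.000000 + p_m*9.170394 + p_d*43.952292] = 14.526492
  V(1,+1) = exp(-r*dt) * [p_u*0.000000 + p_m*0.000000 + p_d*9.170394] = 1.798559
  V(0,+0) = exp(-r*dt) * [p_u*1.798559 + p_m*14.526492 + p_d*42.687671] = 17.954552


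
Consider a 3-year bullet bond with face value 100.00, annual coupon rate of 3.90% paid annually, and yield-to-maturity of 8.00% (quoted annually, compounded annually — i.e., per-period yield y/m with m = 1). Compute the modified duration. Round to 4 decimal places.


Coupon per period c = face * coupon_rate / m = 3.900000
Periods per year m = 1; per-period yield y/m = 0.080000
Number of cashflows N = 3
Cashflows (t years, CF_t, discount factor 1/(1+y/m)^(m*t), PV):
  t = 1.0000: CF_t = 3.900000, DF = 0.925926, PV = 3.611111
  t = 2.0000: CF_t = 3.900000, DF = 0.857339, PV = 3.343621
  t = 3.0000: CF_t = 103.900000, DF = 0.793832, PV = 82.479170
Price P = sum_t PV_t = 89.433902
First compute Macaulay numerator sum_t t * PV_t:
  t * PV_t at t = 1.0000: 3.611111
  t * PV_t at t = 2.0000: 6.687243
  t * PV_t at t = 3.0000: 247.437510
Macaulay duration D = 257.735863 / 89.433902 = 2.881859
Modified duration = D / (1 + y/m) = 2.881859 / (1 + 0.080000) = 2.668388

Answer: Modified duration = 2.6684


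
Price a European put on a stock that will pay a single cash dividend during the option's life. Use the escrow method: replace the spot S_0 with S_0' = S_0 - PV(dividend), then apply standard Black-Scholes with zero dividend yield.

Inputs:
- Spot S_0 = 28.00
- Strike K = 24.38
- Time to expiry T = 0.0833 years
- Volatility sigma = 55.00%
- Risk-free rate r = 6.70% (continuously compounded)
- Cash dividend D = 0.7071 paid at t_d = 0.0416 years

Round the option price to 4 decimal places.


Answer: Price = 0.5378

Derivation:
PV(D) = D * exp(-r * t_d) = 0.7071 * 0.99721668 = 0.70513191
S_0' = S_0 - PV(D) = 28.0000 - 0.70513191 = 27.29486809
d1 = (ln(S_0'/K) + (r + sigma^2/2)*T) / (sigma*sqrt(T)) = 0.82598060
d2 = d1 - sigma*sqrt(T) = 0.66724104
exp(-rT) = 0.99443445
N(-d1) = 0.20440755; N(-d2) = 0.25230909
P = K * exp(-rT) * N(-d2) - S_0' * N(-d1) = 24.3800 * 0.99443445 * 0.25230909 - 27.29486809 * 0.20440755 = 0.5378


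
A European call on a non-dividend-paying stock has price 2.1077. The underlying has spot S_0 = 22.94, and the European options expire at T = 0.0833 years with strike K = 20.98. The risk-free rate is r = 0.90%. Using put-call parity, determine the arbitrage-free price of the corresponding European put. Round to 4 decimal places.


Answer: Put price = 0.1320

Derivation:
Put-call parity: C - P = S_0 * exp(-qT) - K * exp(-rT).
S_0 * exp(-qT) = 22.9400 * 1.00000000 = 22.94000000
K * exp(-rT) = 20.9800 * 0.99925058 = 20.96427719
P = C - S*exp(-qT) + K*exp(-rT)
P = 2.1077 - 22.94000000 + 20.96427719 = 0.1320


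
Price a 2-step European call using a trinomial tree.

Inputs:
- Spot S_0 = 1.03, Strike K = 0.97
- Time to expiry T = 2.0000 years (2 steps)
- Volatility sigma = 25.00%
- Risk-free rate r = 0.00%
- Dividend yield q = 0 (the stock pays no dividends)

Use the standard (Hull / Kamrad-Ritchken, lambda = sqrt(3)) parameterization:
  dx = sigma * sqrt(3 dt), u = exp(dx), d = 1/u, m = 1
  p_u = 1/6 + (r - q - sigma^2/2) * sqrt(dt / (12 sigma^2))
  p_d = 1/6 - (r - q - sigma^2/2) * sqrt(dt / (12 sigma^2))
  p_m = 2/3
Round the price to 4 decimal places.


dt = T/N = 1.000000; dx = sigma*sqrt(3*dt) = 0.433013
u = exp(dx) = 1.541896; d = 1/u = 0.648552
p_u = 0.130582, p_m = 0.666667, p_d = 0.202751
Discount per step: exp(-r*dt) = 1.000000
Stock lattice S(k, j) with j the centered position index:
  k=0: S(0,+0) = 1.0300
  k=1: S(1,-1) = 0.6680; S(1,+0) = 1.0300; S(1,+1) = 1.5882
  k=2: S(2,-2) = 0.4332; S(2,-1) = 0.6680; S(2,+0) = 1.0300; S(2,+1) = 1.5882; S(2,+2) = 2.4488
Terminal payoffs V(N, j) = max(S_T - K, 0):
  V(2,-2) = 0.000000; V(2,-1) = 0.000000; V(2,+0) = 0.060000; V(2,+1) = 0.618153; V(2,+2) = 1.478766
Backward induction: V(k, j) = exp(-r*dt) * [p_u * V(k+1, j+1) + p_m * V(k+1, j) + p_d * V(k+1, j-1)]
  V(1,-1) = exp(-r*dt) * [p_u*0.060000 + p_m*0.000000 + p_d*0.000000] = 0.007835
  V(1,+0) = exp(-r*dt) * [p_u*0.618153 + p_m*0.060000 + p_d*0.000000] = 0.120720
  V(1,+1) = exp(-r*dt) * [p_u*1.478766 + p_m*0.618153 + p_d*0.060000] = 0.617367
  V(0,+0) = exp(-r*dt) * [p_u*0.617367 + p_m*0.120720 + p_d*0.007835] = 0.162686

Answer: Price = V(0,0) = 0.1627


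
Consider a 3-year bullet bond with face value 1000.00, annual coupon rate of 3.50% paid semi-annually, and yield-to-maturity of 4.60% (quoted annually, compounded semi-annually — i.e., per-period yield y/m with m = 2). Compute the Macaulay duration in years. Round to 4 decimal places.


Coupon per period c = face * coupon_rate / m = 17.500000
Periods per year m = 2; per-period yield y/m = 0.023000
Number of cashflows N = 6
Cashflows (t years, CF_t, discount factor 1/(1+y/m)^(m*t), PV):
  t = 0.5000: CF_t = 17.500000, DF = 0.977517, PV = 17.106549
  t = 1.0000: CF_t = 17.500000, DF = 0.955540, PV = 16.721945
  t = 1.5000: CF_t = 17.500000, DF = 0.934056, PV = 16.345987
  t = 2.0000: CF_t = 17.500000, DF = 0.913056, PV = 15.978482
  t = 2.5000: CF_t = 17.500000, DF = 0.892528, PV = 15.619239
  t = 3.0000: CF_t = 1017.500000, DF = 0.872461, PV = 887.729425
Price P = sum_t PV_t = 969.501628
Macaulay numerator sum_t t * PV_t:
  t * PV_t at t = 0.5000: 8.553275
  t * PV_t at t = 1.0000: 16.721945
  t * PV_t at t = 1.5000: 24.518980
  t * PV_t at t = 2.0000: 31.956964
  t * PV_t at t = 2.5000: 39.048098
  t * PV_t at t = 3.0000: 2663.188276
Macaulay duration D = (sum_t t * PV_t) / P = 2783.987538 / 969.501628 = 2.871566

Answer: Macaulay duration = 2.8716 years


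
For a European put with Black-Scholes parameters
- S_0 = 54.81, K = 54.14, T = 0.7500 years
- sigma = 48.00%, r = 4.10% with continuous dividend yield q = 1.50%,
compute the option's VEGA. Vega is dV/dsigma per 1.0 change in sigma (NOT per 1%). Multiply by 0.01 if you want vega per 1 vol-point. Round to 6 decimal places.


d1 = 0.2843435038; d2 = -0.1313486901
phi(d1) = 0.3831364269; exp(-qT) = 0.9888130446; exp(-rT) = 0.9697179723
Vega = S * exp(-qT) * phi(d1) * sqrt(T) = 54.8100 * 0.9888130446 * 0.3831364269 * 0.8660254038 = 17.982831

Answer: Vega = 17.982831


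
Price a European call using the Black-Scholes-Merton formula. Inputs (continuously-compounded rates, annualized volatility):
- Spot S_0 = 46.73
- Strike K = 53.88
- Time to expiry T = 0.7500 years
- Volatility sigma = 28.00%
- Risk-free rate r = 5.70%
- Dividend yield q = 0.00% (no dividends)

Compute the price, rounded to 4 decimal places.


Answer: Price = 2.6908

Derivation:
d1 = (ln(S/K) + (r - q + 0.5*sigma^2) * T) / (sigma * sqrt(T)) = -0.28959475
d2 = d1 - sigma * sqrt(T) = -0.53208186
exp(-rT) = 0.95815090; exp(-qT) = 1.00000000
C = S_0 * exp(-qT) * N(d1) - K * exp(-rT) * N(d2)
N(d1) = 0.38606314; N(d2) = 0.29733465
C = 46.7300 * 1.00000000 * 0.38606314 - 53.8800 * 0.95815090 * 0.29733465 = 2.6908


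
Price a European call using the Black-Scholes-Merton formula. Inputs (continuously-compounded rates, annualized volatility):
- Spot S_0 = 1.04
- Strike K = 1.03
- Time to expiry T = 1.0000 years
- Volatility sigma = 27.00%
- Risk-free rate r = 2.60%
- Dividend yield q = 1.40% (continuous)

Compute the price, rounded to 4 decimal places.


Answer: Price = 0.1203

Derivation:
d1 = (ln(S/K) + (r - q + 0.5*sigma^2) * T) / (sigma * sqrt(T)) = 0.21522930
d2 = d1 - sigma * sqrt(T) = -0.05477070
exp(-rT) = 0.97433509; exp(-qT) = 0.98609754
C = S_0 * exp(-qT) * N(d1) - K * exp(-rT) * N(d2)
N(d1) = 0.58520573; N(d2) = 0.47816057
C = 1.0400 * 0.98609754 * 0.58520573 - 1.0300 * 0.97433509 * 0.47816057 = 0.1203


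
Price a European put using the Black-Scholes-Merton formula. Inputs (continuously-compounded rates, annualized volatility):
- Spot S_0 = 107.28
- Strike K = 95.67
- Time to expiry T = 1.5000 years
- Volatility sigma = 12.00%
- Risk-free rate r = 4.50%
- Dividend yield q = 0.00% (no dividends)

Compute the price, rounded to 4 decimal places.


Answer: Price = 0.7443

Derivation:
d1 = (ln(S/K) + (r - q + 0.5*sigma^2) * T) / (sigma * sqrt(T)) = 1.31209279
d2 = d1 - sigma * sqrt(T) = 1.16512340
exp(-rT) = 0.93472772; exp(-qT) = 1.00000000
P = K * exp(-rT) * N(-d2) - S_0 * exp(-qT) * N(-d1)
N(-d1) = 0.09474441; N(-d2) = 0.12198452
P = 95.6700 * 0.93472772 * 0.12198452 - 107.2800 * 1.00000000 * 0.09474441 = 0.7443


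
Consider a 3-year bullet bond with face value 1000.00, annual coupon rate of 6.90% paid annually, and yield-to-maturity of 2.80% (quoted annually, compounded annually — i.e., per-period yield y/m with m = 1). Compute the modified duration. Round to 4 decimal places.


Answer: Modified duration = 2.7444

Derivation:
Coupon per period c = face * coupon_rate / m = 69.000000
Periods per year m = 1; per-period yield y/m = 0.028000
Number of cashflows N = 3
Cashflows (t years, CF_t, discount factor 1/(1+y/m)^(m*t), PV):
  t = 1.0000: CF_t = 69.000000, DF = 0.972763, PV = 67.120623
  t = 2.0000: CF_t = 69.000000, DF = 0.946267, PV = 65.292434
  t = 3.0000: CF_t = 1069.000000, DF = 0.920493, PV = 984.007393
Price P = sum_t PV_t = 1116.420450
First compute Macaulay numerator sum_t t * PV_t:
  t * PV_t at t = 1.0000: 67.120623
  t * PV_t at t = 2.0000: 130.584869
  t * PV_t at t = 3.0000: 2952.022178
Macaulay duration D = 3149.727669 / 1116.420450 = 2.821274
Modified duration = D / (1 + y/m) = 2.821274 / (1 + 0.028000) = 2.744430


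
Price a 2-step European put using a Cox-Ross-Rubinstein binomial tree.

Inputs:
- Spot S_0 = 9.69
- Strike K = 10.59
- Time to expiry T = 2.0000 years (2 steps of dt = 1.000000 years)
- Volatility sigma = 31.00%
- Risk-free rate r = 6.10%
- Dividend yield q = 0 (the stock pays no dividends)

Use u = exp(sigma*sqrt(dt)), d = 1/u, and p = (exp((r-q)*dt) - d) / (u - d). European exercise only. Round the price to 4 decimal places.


Answer: Price = V(0,0) = 1.4806

Derivation:
dt = T/N = 1.000000
u = exp(sigma*sqrt(dt)) = 1.363425; d = 1/u = 0.733447
p = (exp((r-q)*dt) - d) / (u - d) = 0.522958
Discount per step: exp(-r*dt) = 0.940823
Stock lattice S(k, i) with i counting down-moves:
  k=0: S(0,0) = 9.6900
  k=1: S(1,0) = 13.2116; S(1,1) = 7.1071
  k=2: S(2,0) = 18.0130; S(2,1) = 9.6900; S(2,2) = 5.2127
Terminal payoffs V(N, i) = max(K - S_T, 0):
  V(2,0) = 0.000000; V(2,1) = 0.900000; V(2,2) = 5.377318
Backward induction: V(k, i) = exp(-r*dt) * [p * V(k+1, i) + (1-p) * V(k+1, i+1)].
  V(1,0) = exp(-r*dt) * [p*0.000000 + (1-p)*0.900000] = 0.403931
  V(1,1) = exp(-r*dt) * [p*0.900000 + (1-p)*5.377318] = 2.856217
  V(0,0) = exp(-r*dt) * [p*0.403931 + (1-p)*2.856217] = 1.480644


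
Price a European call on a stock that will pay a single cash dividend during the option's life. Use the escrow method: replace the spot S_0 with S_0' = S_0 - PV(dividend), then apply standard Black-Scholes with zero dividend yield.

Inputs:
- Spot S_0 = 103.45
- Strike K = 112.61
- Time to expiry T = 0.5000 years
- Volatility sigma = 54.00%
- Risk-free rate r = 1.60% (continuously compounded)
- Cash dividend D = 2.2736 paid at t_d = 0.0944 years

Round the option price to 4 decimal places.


Answer: Price = 11.3827

Derivation:
PV(D) = D * exp(-r * t_d) = 2.2736 * 0.99849074 = 2.27016855
S_0' = S_0 - PV(D) = 103.4500 - 2.27016855 = 101.17983145
d1 = (ln(S_0'/K) + (r + sigma^2/2)*T) / (sigma*sqrt(T)) = -0.06843505
d2 = d1 - sigma*sqrt(T) = -0.45027271
exp(-rT) = 0.99203191
N(d1) = 0.47271966; N(d2) = 0.32625691
C = S_0' * N(d1) - K * exp(-rT) * N(d2) = 101.17983145 * 0.47271966 - 112.6100 * 0.99203191 * 0.32625691 = 11.3827


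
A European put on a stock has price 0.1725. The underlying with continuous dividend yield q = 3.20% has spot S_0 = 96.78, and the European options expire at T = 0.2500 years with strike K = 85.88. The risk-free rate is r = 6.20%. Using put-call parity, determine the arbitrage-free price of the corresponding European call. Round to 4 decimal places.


Answer: Call price = 11.6222

Derivation:
Put-call parity: C - P = S_0 * exp(-qT) - K * exp(-rT).
S_0 * exp(-qT) = 96.7800 * 0.99203191 = 96.00884872
K * exp(-rT) = 85.8800 * 0.98461951 = 84.55912324
C = P + S*exp(-qT) - K*exp(-rT)
C = 0.1725 + 96.00884872 - 84.55912324 = 11.6222


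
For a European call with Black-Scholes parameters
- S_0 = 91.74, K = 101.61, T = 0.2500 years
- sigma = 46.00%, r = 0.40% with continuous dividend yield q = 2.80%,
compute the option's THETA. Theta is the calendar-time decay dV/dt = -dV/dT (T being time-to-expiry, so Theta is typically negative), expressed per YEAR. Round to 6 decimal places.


Answer: Theta = -14.887219

Derivation:
d1 = -0.3553628971; d2 = -0.5853628971
phi(d1) = 0.3745312902; exp(-qT) = 0.9930244429; exp(-rT) = 0.9990004998
Theta = -S*exp(-qT)*phi(d1)*sigma/(2*sqrt(T)) - r*K*exp(-rT)*N(d2) + q*S*exp(-qT)*N(d1)
N(d1) = 0.3611588705; N(d2) = 0.2791518656; sqrt(T) = 0.5000000000
Term 1 = -91.7400 * 0.9930244429 * 0.3745312902 * 0.4600 / (2 * 0.5000000000) = -15.6951189962
Term 2 = -0.0040 * 101.6100 * 0.9990004998 * 0.2791518656 = -0.1133450825
Term 3 = 0.0280 * 91.7400 * 0.9930244429 * 0.3611588705 = 0.9212446778
Theta = -15.6951189962 + (-0.1133450825) + (0.9212446778) = -14.887219


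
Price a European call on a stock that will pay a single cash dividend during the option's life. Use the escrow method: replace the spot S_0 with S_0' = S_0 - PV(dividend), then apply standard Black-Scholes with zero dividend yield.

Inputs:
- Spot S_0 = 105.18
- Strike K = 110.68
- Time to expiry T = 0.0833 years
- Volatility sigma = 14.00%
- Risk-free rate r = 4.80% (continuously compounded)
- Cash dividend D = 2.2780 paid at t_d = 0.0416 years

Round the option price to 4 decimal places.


Answer: Price = 0.0781

Derivation:
PV(D) = D * exp(-r * t_d) = 2.2780 * 0.99800519 = 2.27345583
S_0' = S_0 - PV(D) = 105.1800 - 2.27345583 = 102.90654417
d1 = (ln(S_0'/K) + (r + sigma^2/2)*T) / (sigma*sqrt(T)) = -1.68307787
d2 = d1 - sigma*sqrt(T) = -1.72348430
exp(-rT) = 0.99600958
N(d1) = 0.04618001; N(d2) = 0.04240049
C = S_0' * N(d1) - K * exp(-rT) * N(d2) = 102.90654417 * 0.04618001 - 110.6800 * 0.99600958 * 0.04240049 = 0.0781


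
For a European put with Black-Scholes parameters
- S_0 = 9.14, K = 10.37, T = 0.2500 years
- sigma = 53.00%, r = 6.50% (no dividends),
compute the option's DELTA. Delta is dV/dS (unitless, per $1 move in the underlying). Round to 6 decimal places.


d1 = -0.2826193841; d2 = -0.5476193841
phi(d1) = 0.3833237329; exp(-qT) = 1.0000000000; exp(-rT) = 0.9838813190
N(-d1) = 0.6112656902
Delta = -exp(-qT) * N(-d1) = -1.0000000000 * 0.6112656902 = -0.611266

Answer: Delta = -0.611266


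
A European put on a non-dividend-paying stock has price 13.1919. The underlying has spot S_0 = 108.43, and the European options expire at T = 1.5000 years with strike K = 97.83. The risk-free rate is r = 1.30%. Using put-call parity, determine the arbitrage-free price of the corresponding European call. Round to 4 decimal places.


Put-call parity: C - P = S_0 * exp(-qT) - K * exp(-rT).
S_0 * exp(-qT) = 108.4300 * 1.00000000 = 108.43000000
K * exp(-rT) = 97.8300 * 0.98068890 = 95.94079462
C = P + S*exp(-qT) - K*exp(-rT)
C = 13.1919 + 108.43000000 - 95.94079462 = 25.6811

Answer: Call price = 25.6811


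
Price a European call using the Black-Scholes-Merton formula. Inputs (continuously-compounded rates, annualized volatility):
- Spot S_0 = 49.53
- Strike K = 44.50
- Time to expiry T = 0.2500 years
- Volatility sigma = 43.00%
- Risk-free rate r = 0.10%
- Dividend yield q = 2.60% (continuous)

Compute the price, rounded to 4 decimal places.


Answer: Price = 6.8018

Derivation:
d1 = (ln(S/K) + (r - q + 0.5*sigma^2) * T) / (sigma * sqrt(T)) = 0.57652027
d2 = d1 - sigma * sqrt(T) = 0.36152027
exp(-rT) = 0.99975003; exp(-qT) = 0.99352108
C = S_0 * exp(-qT) * N(d1) - K * exp(-rT) * N(d2)
N(d1) = 0.71786821; N(d2) = 0.64114472
C = 49.5300 * 0.99352108 * 0.71786821 - 44.5000 * 0.99975003 * 0.64114472 = 6.8018


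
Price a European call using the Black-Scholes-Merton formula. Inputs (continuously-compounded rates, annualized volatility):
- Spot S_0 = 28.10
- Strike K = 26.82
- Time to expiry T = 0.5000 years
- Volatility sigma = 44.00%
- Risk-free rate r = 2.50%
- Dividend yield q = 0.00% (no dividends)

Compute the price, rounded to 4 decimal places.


Answer: Price = 4.2409

Derivation:
d1 = (ln(S/K) + (r - q + 0.5*sigma^2) * T) / (sigma * sqrt(T)) = 0.34558783
d2 = d1 - sigma * sqrt(T) = 0.03446084
exp(-rT) = 0.98757780; exp(-qT) = 1.00000000
C = S_0 * exp(-qT) * N(d1) - K * exp(-rT) * N(d2)
N(d1) = 0.63517375; N(d2) = 0.51374517
C = 28.1000 * 1.00000000 * 0.63517375 - 26.8200 * 0.98757780 * 0.51374517 = 4.2409


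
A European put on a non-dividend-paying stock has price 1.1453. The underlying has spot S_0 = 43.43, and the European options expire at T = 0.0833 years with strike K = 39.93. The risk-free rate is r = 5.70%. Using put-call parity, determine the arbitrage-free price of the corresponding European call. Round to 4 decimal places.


Answer: Call price = 4.8344

Derivation:
Put-call parity: C - P = S_0 * exp(-qT) - K * exp(-rT).
S_0 * exp(-qT) = 43.4300 * 1.00000000 = 43.43000000
K * exp(-rT) = 39.9300 * 0.99526315 = 39.74085776
C = P + S*exp(-qT) - K*exp(-rT)
C = 1.1453 + 43.43000000 - 39.74085776 = 4.8344


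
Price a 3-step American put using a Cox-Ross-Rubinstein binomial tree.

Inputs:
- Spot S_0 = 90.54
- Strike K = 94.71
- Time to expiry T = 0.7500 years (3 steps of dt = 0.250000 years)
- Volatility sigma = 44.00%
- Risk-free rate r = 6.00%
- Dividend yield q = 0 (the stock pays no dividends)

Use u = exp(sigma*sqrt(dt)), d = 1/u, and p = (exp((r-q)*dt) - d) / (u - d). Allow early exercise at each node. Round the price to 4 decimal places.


dt = T/N = 0.250000
u = exp(sigma*sqrt(dt)) = 1.246077; d = 1/u = 0.802519
p = (exp((r-q)*dt) - d) / (u - d) = 0.479293
Discount per step: exp(-r*dt) = 0.985112
Stock lattice S(k, i) with i counting down-moves:
  k=0: S(0,0) = 90.5400
  k=1: S(1,0) = 112.8198; S(1,1) = 72.6601
  k=2: S(2,0) = 140.5821; S(2,1) = 90.5400; S(2,2) = 58.3111
  k=3: S(3,0) = 175.1761; S(3,1) = 112.8198; S(3,2) = 72.6601; S(3,3) = 46.7957
Terminal payoffs V(N, i) = max(K - S_T, 0):
  V(3,0) = 0.000000; V(3,1) = 0.000000; V(3,2) = 22.049948; V(3,3) = 47.914280
Backward induction: V(k, i) = exp(-r*dt) * [p * V(k+1, i) + (1-p) * V(k+1, i+1)]; then take max(V_cont, immediate exercise) for American.
  V(2,0) = exp(-r*dt) * [p*0.000000 + (1-p)*0.000000] = 0.000000; exercise = 0.000000; V(2,0) = max -> 0.000000
  V(2,1) = exp(-r*dt) * [p*0.000000 + (1-p)*22.049948] = 11.310621; exercise = 4.170000; V(2,1) = max -> 11.310621
  V(2,2) = exp(-r*dt) * [p*22.049948 + (1-p)*47.914280] = 34.988894; exercise = 36.398942; V(2,2) = max -> 36.398942
  V(1,0) = exp(-r*dt) * [p*0.000000 + (1-p)*11.310621] = 5.801835; exercise = 0.000000; V(1,0) = max -> 5.801835
  V(1,1) = exp(-r*dt) * [p*11.310621 + (1-p)*36.398942] = 24.011397; exercise = 22.049948; V(1,1) = max -> 24.011397
  V(0,0) = exp(-r*dt) * [p*5.801835 + (1-p)*24.011397] = 15.056135; exercise = 4.170000; V(0,0) = max -> 15.056135

Answer: Price = V(0,0) = 15.0561


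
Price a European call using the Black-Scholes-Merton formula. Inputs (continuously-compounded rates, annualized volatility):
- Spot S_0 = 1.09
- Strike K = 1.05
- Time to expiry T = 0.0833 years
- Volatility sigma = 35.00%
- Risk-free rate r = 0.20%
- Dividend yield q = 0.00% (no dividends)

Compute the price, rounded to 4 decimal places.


d1 = (ln(S/K) + (r - q + 0.5*sigma^2) * T) / (sigma * sqrt(T)) = 0.42227192
d2 = d1 - sigma * sqrt(T) = 0.32125583
exp(-rT) = 0.99983341; exp(-qT) = 1.00000000
C = S_0 * exp(-qT) * N(d1) - K * exp(-rT) * N(d2)
N(d1) = 0.66358672; N(d2) = 0.62599174
C = 1.0900 * 1.00000000 * 0.66358672 - 1.0500 * 0.99983341 * 0.62599174 = 0.0661

Answer: Price = 0.0661


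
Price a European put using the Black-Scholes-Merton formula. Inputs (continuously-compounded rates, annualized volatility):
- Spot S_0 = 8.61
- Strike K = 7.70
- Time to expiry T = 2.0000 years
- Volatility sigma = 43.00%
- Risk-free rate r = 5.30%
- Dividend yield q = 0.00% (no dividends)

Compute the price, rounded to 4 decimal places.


d1 = (ln(S/K) + (r - q + 0.5*sigma^2) * T) / (sigma * sqrt(T)) = 0.66205584
d2 = d1 - sigma * sqrt(T) = 0.05394401
exp(-rT) = 0.89942465; exp(-qT) = 1.00000000
P = K * exp(-rT) * N(-d2) - S_0 * exp(-qT) * N(-d1)
N(-d1) = 0.25396772; N(-d2) = 0.47848989
P = 7.7000 * 0.89942465 * 0.47848989 - 8.6100 * 1.00000000 * 0.25396772 = 1.1272

Answer: Price = 1.1272
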